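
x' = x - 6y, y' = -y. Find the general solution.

x(t) = 3c_1e^(-t) + c_2e^(t), y(t) = c_1e^(-t)

Coefficient matrix A = [[1, -6], [0, -1]].
Characteristic polynomial det(A - λI) = λ^2 - 1 = 0.
Eigenvalues λ = -1, 1.
For λ=-1: (A-λI) row 1 is [2, -6], so an eigenvector is (3, 1).
For λ=1: (A-λI) row 1 is [0, -6], so an eigenvector is (1, 0).
General solution: c_1e^(-t)(3,1) + c_2e^(t)(1,0).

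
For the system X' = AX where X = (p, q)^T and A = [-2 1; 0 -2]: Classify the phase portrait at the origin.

stable improper node

A = [[-2,1],[0,-2]]; det(A-λI) = λ^2 + 4λ + 4.
repeated λ = -2 with a single eigenvector.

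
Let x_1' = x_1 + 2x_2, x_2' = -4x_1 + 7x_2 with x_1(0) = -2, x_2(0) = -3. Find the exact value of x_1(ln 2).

-40

A = [[1,2],[-4,7]]; eigenvalues λ = 5, 3.
Eigenvectors: (-1,-2) for λ=5, (-1,-1) for λ=3.
From the initial condition, c_1 = 1, c_2 = 1.
x_1(ln 2) = (1)(2^5)(-1) + (1)(2^3)(-1) = -40.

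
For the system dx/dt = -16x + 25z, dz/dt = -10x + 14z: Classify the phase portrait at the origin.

stable spiral

A = [[-16,25],[-10,14]]; det(A-λI) = λ^2 + 2λ + 26.
λ = -1 ± 5i: negative real part.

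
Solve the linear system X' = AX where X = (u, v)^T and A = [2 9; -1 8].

Coefficient matrix A = [[2, 9], [-1, 8]].
Characteristic polynomial det(A - λI) = λ^2 - 10λ + 25 = 0.
Single eigenvalue λ = 5 with algebraic multiplicity 2.
Eigenvector v = (-3,-1); generalized eigenvector w with (A-λI)w=v is (-2,-1).
General solution: e^(5t)[c_1·v + c_2·(t·v + w)].

u(t) = -3c_1e^(5t) - 3c_2te^(5t) - 2c_2e^(5t), v(t) = -c_1e^(5t) - c_2te^(5t) - c_2e^(5t)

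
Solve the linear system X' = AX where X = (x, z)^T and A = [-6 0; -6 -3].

Coefficient matrix A = [[-6, 0], [-6, -3]].
Characteristic polynomial det(A - λI) = λ^2 + 9λ + 18 = 0.
Eigenvalues λ = -3, -6.
For λ=-3: (A-λI) row 1 is [-3, 0], so an eigenvector is (0, 1).
For λ=-6: (A-λI) row 2 is [-6, 3], so an eigenvector is (-1, -2).
General solution: K_1e^(-3t)(0,1) + K_2e^(-6t)(-1,-2).

x(t) = -K_2e^(-6t), z(t) = K_1e^(-3t) - 2K_2e^(-6t)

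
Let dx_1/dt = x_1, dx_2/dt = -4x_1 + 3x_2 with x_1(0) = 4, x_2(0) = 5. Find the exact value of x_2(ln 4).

-160

A = [[1,0],[-4,3]]; eigenvalues λ = 1, 3.
Eigenvectors: (-1,-2) for λ=1, (0,1) for λ=3.
From the initial condition, c_1 = -4, c_2 = -3.
x_2(ln 4) = (-4)(4^1)(-2) + (-3)(4^3)(1) = -160.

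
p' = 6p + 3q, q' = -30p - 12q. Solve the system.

p(t) = K_1e^(-3t)cos(3t) + K_2e^(-3t)sin(3t), q(t) = -K_1e^(-3t)sin(3t) - 3K_1e^(-3t)cos(3t) - 3K_2e^(-3t)sin(3t) + K_2e^(-3t)cos(3t)

Coefficient matrix A = [[6, 3], [-30, -12]].
Characteristic polynomial det(A - λI) = λ^2 + 6λ + 18 = 0.
Eigenvalues λ = -3 ± 3i (complex conjugate pair).
For λ=-3+3i: an eigenvector is (1,-3) - i(0,-1) = (1, -3 + i).
A real fundamental pair from Re and Im of e^((-3+3i)t)v: X_1 = e^(-3t)(cos(3t)·(1,-3) + sin(3t)·(0,-1)), X_2 = e^(-3t)(sin(3t)·(1,-3) - cos(3t)·(0,-1)).
General solution: K_1X_1 + K_2X_2.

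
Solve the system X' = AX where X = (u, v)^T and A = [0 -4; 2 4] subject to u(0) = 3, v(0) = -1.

Coefficient matrix A = [[0, -4], [2, 4]].
Characteristic polynomial det(A - λI) = λ^2 - 4λ + 8 = 0.
Eigenvalues λ = 2 ± 2i (complex conjugate pair).
For λ=2+2i: an eigenvector is (-1,0) - i(1,-1) = (-1 - i, 0 + i).
A real fundamental pair from Re and Im of e^((2+2i)t)v: X_1 = e^(2t)(cos(2t)·(-1,0) + sin(2t)·(1,-1)), X_2 = e^(2t)(sin(2t)·(-1,0) - cos(2t)·(1,-1)).
General solution: c_1X_1 + c_2X_2.
Applying u(0)=3, v(0)=-1 gives c_1=-2, c_2=-1.

u(t) = -e^(2t)sin(2t) + 3e^(2t)cos(2t), v(t) = 2e^(2t)sin(2t) - e^(2t)cos(2t)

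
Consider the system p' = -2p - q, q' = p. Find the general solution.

p(t) = -c_1e^(-t) - c_2te^(-t) + c_2e^(-t), q(t) = c_1e^(-t) + c_2te^(-t)

Coefficient matrix A = [[-2, -1], [1, 0]].
Characteristic polynomial det(A - λI) = λ^2 + 2λ + 1 = 0.
Single eigenvalue λ = -1 with algebraic multiplicity 2.
Eigenvector v = (-1,1); generalized eigenvector w with (A-λI)w=v is (1,0).
General solution: e^(-t)[c_1·v + c_2·(t·v + w)].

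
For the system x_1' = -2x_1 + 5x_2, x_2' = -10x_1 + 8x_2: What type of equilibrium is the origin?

A = [[-2,5],[-10,8]]; det(A-λI) = λ^2 - 6λ + 34.
λ = 3 ± 5i: positive real part.

unstable spiral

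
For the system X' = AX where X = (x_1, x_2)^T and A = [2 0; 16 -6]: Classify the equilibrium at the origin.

saddle

A = [[2,0],[16,-6]]; det(A-λI) = λ^2 + 4λ - 12.
λ = 2, -6: opposite signs.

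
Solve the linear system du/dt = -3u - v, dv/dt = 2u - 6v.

Coefficient matrix A = [[-3, -1], [2, -6]].
Characteristic polynomial det(A - λI) = λ^2 + 9λ + 20 = 0.
Eigenvalues λ = -4, -5.
For λ=-4: (A-λI) row 1 is [1, -1], so an eigenvector is (1, 1).
For λ=-5: (A-λI) row 1 is [2, -1], so an eigenvector is (-1, -2).
General solution: K_1e^(-4t)(1,1) + K_2e^(-5t)(-1,-2).

u(t) = K_1e^(-4t) - K_2e^(-5t), v(t) = K_1e^(-4t) - 2K_2e^(-5t)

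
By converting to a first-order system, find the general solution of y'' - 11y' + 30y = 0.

Let x_1 = y, x_2 = y'. Then x_1' = x_2 and x_2' = -30x_1 + 11x_2.
A = [[0,1],[-30,11]]; det(A-λI) = λ^2 - 11λ + 30.
Eigenvalues λ = 6, 5 with eigenvectors (1,6), (1,5).

y(t) = c_1e^(6t) + c_2e^(5t)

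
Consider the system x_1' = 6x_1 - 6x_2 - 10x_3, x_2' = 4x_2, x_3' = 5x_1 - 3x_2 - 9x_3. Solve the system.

x_1(t) = -C_1e^(-4t) + 2C_2e^(t) - 2C_3e^(4t), x_2(t) = C_3e^(4t), x_3(t) = -C_1e^(-4t) + C_2e^(t) - C_3e^(4t)

Coefficient matrix A = [[6, -6, -10], [0, 4, 0], [5, -3, -9]].
det(A - λI) = 0 gives eigenvalues λ = -4, 1, 4.
For λ=-4: eigenvector (-1,0,-1).
For λ=1: eigenvector (2,0,1).
For λ=4: eigenvector (-2,1,-1).
General solution: C_1e^(-4t)(-1,0,-1) + C_2e^(t)(2,0,1) + C_3e^(4t)(-2,1,-1).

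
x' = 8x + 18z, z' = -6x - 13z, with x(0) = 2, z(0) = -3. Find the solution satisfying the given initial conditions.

x(t) = -10e^(-t) + 12e^(-4t), z(t) = 5e^(-t) - 8e^(-4t)

Coefficient matrix A = [[8, 18], [-6, -13]].
Characteristic polynomial det(A - λI) = λ^2 + 5λ + 4 = 0.
Eigenvalues λ = -4, -1.
For λ=-4: (A-λI) row 1 is [12, 18], so an eigenvector is (-3, 2).
For λ=-1: (A-λI) row 1 is [9, 18], so an eigenvector is (2, -1).
General solution: C_1e^(-4t)(-3,2) + C_2e^(-t)(2,-1).
Applying x(0)=2, z(0)=-3 gives C_1=-4, C_2=-5.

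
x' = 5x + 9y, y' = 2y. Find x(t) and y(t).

x(t) = 3c_1e^(2t) - c_2e^(5t), y(t) = -c_1e^(2t)

Coefficient matrix A = [[5, 9], [0, 2]].
Characteristic polynomial det(A - λI) = λ^2 - 7λ + 10 = 0.
Eigenvalues λ = 2, 5.
For λ=2: (A-λI) row 1 is [3, 9], so an eigenvector is (3, -1).
For λ=5: (A-λI) row 1 is [0, 9], so an eigenvector is (-1, 0).
General solution: c_1e^(2t)(3,-1) + c_2e^(5t)(-1,0).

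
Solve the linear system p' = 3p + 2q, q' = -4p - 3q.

p(t) = -c_1e^(t) - c_2e^(-t), q(t) = c_1e^(t) + 2c_2e^(-t)

Coefficient matrix A = [[3, 2], [-4, -3]].
Characteristic polynomial det(A - λI) = λ^2 - 1 = 0.
Eigenvalues λ = 1, -1.
For λ=1: (A-λI) row 1 is [2, 2], so an eigenvector is (-1, 1).
For λ=-1: (A-λI) row 1 is [4, 2], so an eigenvector is (-1, 2).
General solution: c_1e^(t)(-1,1) + c_2e^(-t)(-1,2).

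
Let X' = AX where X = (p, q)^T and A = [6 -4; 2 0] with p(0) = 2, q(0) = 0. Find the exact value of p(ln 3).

306

A = [[6,-4],[2,0]]; eigenvalues λ = 2, 4.
Eigenvectors: (-1,-1) for λ=2, (-2,-1) for λ=4.
From the initial condition, c_1 = 2, c_2 = -2.
p(ln 3) = (2)(3^2)(-1) + (-2)(3^4)(-2) = 306.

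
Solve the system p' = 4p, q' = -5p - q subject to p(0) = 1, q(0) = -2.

p(t) = e^(4t), q(t) = -e^(4t) - e^(-t)

Coefficient matrix A = [[4, 0], [-5, -1]].
Characteristic polynomial det(A - λI) = λ^2 - 3λ - 4 = 0.
Eigenvalues λ = 4, -1.
For λ=4: (A-λI) row 2 is [-5, -5], so an eigenvector is (-1, 1).
For λ=-1: (A-λI) row 1 is [5, 0], so an eigenvector is (0, 1).
General solution: c_1e^(4t)(-1,1) + c_2e^(-t)(0,1).
Applying p(0)=1, q(0)=-2 gives c_1=-1, c_2=-1.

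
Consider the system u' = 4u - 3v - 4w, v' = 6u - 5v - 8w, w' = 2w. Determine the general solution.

u(t) = -K_1e^(2t) + K_2e^(-2t) + K_3e^(t), v(t) = -2K_1e^(2t) + 2K_2e^(-2t) + K_3e^(t), w(t) = K_1e^(2t)

Coefficient matrix A = [[4, -3, -4], [6, -5, -8], [0, 0, 2]].
det(A - λI) = 0 gives eigenvalues λ = 2, -2, 1.
For λ=2: eigenvector (-1,-2,1).
For λ=-2: eigenvector (1,2,0).
For λ=1: eigenvector (1,1,0).
General solution: K_1e^(2t)(-1,-2,1) + K_2e^(-2t)(1,2,0) + K_3e^(t)(1,1,0).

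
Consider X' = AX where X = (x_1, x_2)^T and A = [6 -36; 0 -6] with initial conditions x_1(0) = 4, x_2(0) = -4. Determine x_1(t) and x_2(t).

Coefficient matrix A = [[6, -36], [0, -6]].
Characteristic polynomial det(A - λI) = λ^2 - 36 = 0.
Eigenvalues λ = -6, 6.
For λ=-6: (A-λI) row 1 is [12, -36], so an eigenvector is (-3, -1).
For λ=6: (A-λI) row 1 is [0, -36], so an eigenvector is (-1, 0).
General solution: c_1e^(-6t)(-3,-1) + c_2e^(6t)(-1,0).
Applying x_1(0)=4, x_2(0)=-4 gives c_1=4, c_2=-16.

x_1(t) = 16e^(6t) - 12e^(-6t), x_2(t) = -4e^(-6t)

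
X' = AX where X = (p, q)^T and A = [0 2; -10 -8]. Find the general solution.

Coefficient matrix A = [[0, 2], [-10, -8]].
Characteristic polynomial det(A - λI) = λ^2 + 8λ + 20 = 0.
Eigenvalues λ = -4 ± 2i (complex conjugate pair).
For λ=-4+2i: an eigenvector is (-1,2) - i(0,1) = (-1, 2 - i).
A real fundamental pair from Re and Im of e^((-4+2i)t)v: X_1 = e^(-4t)(cos(2t)·(-1,2) + sin(2t)·(0,1)), X_2 = e^(-4t)(sin(2t)·(-1,2) - cos(2t)·(0,1)).
General solution: K_1X_1 + K_2X_2.

p(t) = -K_1e^(-4t)cos(2t) - K_2e^(-4t)sin(2t), q(t) = K_1e^(-4t)sin(2t) + 2K_1e^(-4t)cos(2t) + 2K_2e^(-4t)sin(2t) - K_2e^(-4t)cos(2t)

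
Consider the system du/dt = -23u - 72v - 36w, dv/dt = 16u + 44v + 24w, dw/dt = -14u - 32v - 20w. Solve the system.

u(t) = -3K_1e^(t) + 4K_3e^(4t), v(t) = K_2e^(-4t) - K_3e^(4t), w(t) = 2K_1e^(t) - 2K_2e^(-4t) - K_3e^(4t)

Coefficient matrix A = [[-23, -72, -36], [16, 44, 24], [-14, -32, -20]].
det(A - λI) = 0 gives eigenvalues λ = 1, -4, 4.
For λ=1: eigenvector (-3,0,2).
For λ=-4: eigenvector (0,1,-2).
For λ=4: eigenvector (4,-1,-1).
General solution: K_1e^(t)(-3,0,2) + K_2e^(-4t)(0,1,-2) + K_3e^(4t)(4,-1,-1).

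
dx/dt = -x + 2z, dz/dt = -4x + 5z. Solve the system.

x(t) = c_1e^(t) - c_2e^(3t), z(t) = c_1e^(t) - 2c_2e^(3t)

Coefficient matrix A = [[-1, 2], [-4, 5]].
Characteristic polynomial det(A - λI) = λ^2 - 4λ + 3 = 0.
Eigenvalues λ = 1, 3.
For λ=1: (A-λI) row 1 is [-2, 2], so an eigenvector is (1, 1).
For λ=3: (A-λI) row 1 is [-4, 2], so an eigenvector is (-1, -2).
General solution: c_1e^(t)(1,1) + c_2e^(3t)(-1,-2).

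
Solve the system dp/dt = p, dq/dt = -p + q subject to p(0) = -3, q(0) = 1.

p(t) = -3e^(t), q(t) = 3te^(t) + e^(t)

Coefficient matrix A = [[1, 0], [-1, 1]].
Characteristic polynomial det(A - λI) = λ^2 - 2λ + 1 = 0.
Single eigenvalue λ = 1 with algebraic multiplicity 2.
Eigenvector v = (0,-1); generalized eigenvector w with (A-λI)w=v is (1,-3).
General solution: e^(t)[C_1·v + C_2·(t·v + w)].
Applying p(0)=-3, q(0)=1 gives C_1=8, C_2=-3.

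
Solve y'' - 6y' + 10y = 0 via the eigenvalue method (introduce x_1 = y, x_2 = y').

Let x_1 = y, x_2 = y'. Then x_1' = x_2 and x_2' = -10x_1 + 6x_2.
A = [[0,1],[-10,6]]; det(A-λI) = λ^2 - 6λ + 10.
Eigenvalues λ = 3 ± i.

y(t) = C_1e^(3t)cos(t) + C_2e^(3t)sin(t)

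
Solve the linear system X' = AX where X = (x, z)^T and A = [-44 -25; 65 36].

x(t) = c_1e^(-4t)sin(5t) - 2c_1e^(-4t)cos(5t) - 2c_2e^(-4t)sin(5t) - c_2e^(-4t)cos(5t), z(t) = -2c_1e^(-4t)sin(5t) + 3c_1e^(-4t)cos(5t) + 3c_2e^(-4t)sin(5t) + 2c_2e^(-4t)cos(5t)

Coefficient matrix A = [[-44, -25], [65, 36]].
Characteristic polynomial det(A - λI) = λ^2 + 8λ + 41 = 0.
Eigenvalues λ = -4 ± 5i (complex conjugate pair).
For λ=-4+5i: an eigenvector is (-2,3) - i(1,-2) = (-2 - i, 3 + 2i).
A real fundamental pair from Re and Im of e^((-4+5i)t)v: X_1 = e^(-4t)(cos(5t)·(-2,3) + sin(5t)·(1,-2)), X_2 = e^(-4t)(sin(5t)·(-2,3) - cos(5t)·(1,-2)).
General solution: c_1X_1 + c_2X_2.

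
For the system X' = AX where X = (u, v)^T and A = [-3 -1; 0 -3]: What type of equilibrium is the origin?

stable improper node

A = [[-3,-1],[0,-3]]; det(A-λI) = λ^2 + 6λ + 9.
repeated λ = -3 with a single eigenvector.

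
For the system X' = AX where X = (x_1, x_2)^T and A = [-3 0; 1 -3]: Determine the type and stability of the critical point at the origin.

A = [[-3,0],[1,-3]]; det(A-λI) = λ^2 + 6λ + 9.
repeated λ = -3 with a single eigenvector.

stable improper node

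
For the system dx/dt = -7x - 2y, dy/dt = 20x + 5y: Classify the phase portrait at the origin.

A = [[-7,-2],[20,5]]; det(A-λI) = λ^2 + 2λ + 5.
λ = -1 ± 2i: negative real part.

stable spiral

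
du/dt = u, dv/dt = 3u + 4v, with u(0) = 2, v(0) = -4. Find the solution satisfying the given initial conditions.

u(t) = 2e^(t), v(t) = -2e^(4t) - 2e^(t)

Coefficient matrix A = [[1, 0], [3, 4]].
Characteristic polynomial det(A - λI) = λ^2 - 5λ + 4 = 0.
Eigenvalues λ = 4, 1.
For λ=4: (A-λI) row 1 is [-3, 0], so an eigenvector is (0, -1).
For λ=1: (A-λI) row 2 is [3, 3], so an eigenvector is (1, -1).
General solution: C_1e^(4t)(0,-1) + C_2e^(t)(1,-1).
Applying u(0)=2, v(0)=-4 gives C_1=2, C_2=2.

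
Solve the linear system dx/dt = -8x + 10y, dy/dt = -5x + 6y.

Coefficient matrix A = [[-8, 10], [-5, 6]].
Characteristic polynomial det(A - λI) = λ^2 + 2λ + 2 = 0.
Eigenvalues λ = -1 ± i (complex conjugate pair).
For λ=-1+i: an eigenvector is (-1,-1) - i(-3,-2) = (-1 + 3i, -1 + 2i).
A real fundamental pair from Re and Im of e^((-1+i)t)v: X_1 = e^(-t)(cos(t)·(-1,-1) + sin(t)·(-3,-2)), X_2 = e^(-t)(sin(t)·(-1,-1) - cos(t)·(-3,-2)).
General solution: K_1X_1 + K_2X_2.

x(t) = -3K_1e^(-t)sin(t) - K_1e^(-t)cos(t) - K_2e^(-t)sin(t) + 3K_2e^(-t)cos(t), y(t) = -2K_1e^(-t)sin(t) - K_1e^(-t)cos(t) - K_2e^(-t)sin(t) + 2K_2e^(-t)cos(t)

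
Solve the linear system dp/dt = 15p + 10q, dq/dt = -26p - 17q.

Coefficient matrix A = [[15, 10], [-26, -17]].
Characteristic polynomial det(A - λI) = λ^2 + 2λ + 5 = 0.
Eigenvalues λ = -1 ± 2i (complex conjugate pair).
For λ=-1+2i: an eigenvector is (1,-2) - i(-2,3) = (1 + 2i, -2 - 3i).
A real fundamental pair from Re and Im of e^((-1+2i)t)v: X_1 = e^(-t)(cos(2t)·(1,-2) + sin(2t)·(-2,3)), X_2 = e^(-t)(sin(2t)·(1,-2) - cos(2t)·(-2,3)).
General solution: c_1X_1 + c_2X_2.

p(t) = -2c_1e^(-t)sin(2t) + c_1e^(-t)cos(2t) + c_2e^(-t)sin(2t) + 2c_2e^(-t)cos(2t), q(t) = 3c_1e^(-t)sin(2t) - 2c_1e^(-t)cos(2t) - 2c_2e^(-t)sin(2t) - 3c_2e^(-t)cos(2t)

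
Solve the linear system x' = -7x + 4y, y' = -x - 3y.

x(t) = -2c_1e^(-5t) - 2c_2te^(-5t) - c_2e^(-5t), y(t) = -c_1e^(-5t) - c_2te^(-5t) - c_2e^(-5t)

Coefficient matrix A = [[-7, 4], [-1, -3]].
Characteristic polynomial det(A - λI) = λ^2 + 10λ + 25 = 0.
Single eigenvalue λ = -5 with algebraic multiplicity 2.
Eigenvector v = (-2,-1); generalized eigenvector w with (A-λI)w=v is (-1,-1).
General solution: e^(-5t)[c_1·v + c_2·(t·v + w)].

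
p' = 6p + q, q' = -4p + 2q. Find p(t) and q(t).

Coefficient matrix A = [[6, 1], [-4, 2]].
Characteristic polynomial det(A - λI) = λ^2 - 8λ + 16 = 0.
Single eigenvalue λ = 4 with algebraic multiplicity 2.
Eigenvector v = (1,-2); generalized eigenvector w with (A-λI)w=v is (2,-3).
General solution: e^(4t)[K_1·v + K_2·(t·v + w)].

p(t) = K_1e^(4t) + K_2te^(4t) + 2K_2e^(4t), q(t) = -2K_1e^(4t) - 2K_2te^(4t) - 3K_2e^(4t)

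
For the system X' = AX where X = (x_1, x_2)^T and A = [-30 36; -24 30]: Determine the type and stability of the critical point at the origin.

saddle

A = [[-30,36],[-24,30]]; det(A-λI) = λ^2 - 36.
λ = -6, 6: opposite signs.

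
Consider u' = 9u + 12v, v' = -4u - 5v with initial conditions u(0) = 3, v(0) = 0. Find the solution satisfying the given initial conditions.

Coefficient matrix A = [[9, 12], [-4, -5]].
Characteristic polynomial det(A - λI) = λ^2 - 4λ + 3 = 0.
Eigenvalues λ = 1, 3.
For λ=1: (A-λI) row 1 is [8, 12], so an eigenvector is (-3, 2).
For λ=3: (A-λI) row 1 is [6, 12], so an eigenvector is (2, -1).
General solution: C_1e^(t)(-3,2) + C_2e^(3t)(2,-1).
Applying u(0)=3, v(0)=0 gives C_1=3, C_2=6.

u(t) = 12e^(3t) - 9e^(t), v(t) = -6e^(3t) + 6e^(t)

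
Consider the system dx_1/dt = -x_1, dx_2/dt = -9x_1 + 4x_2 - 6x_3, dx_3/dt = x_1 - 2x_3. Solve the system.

x_1(t) = K_2e^(-t), x_2(t) = K_1e^(4t) + 3K_2e^(-t) + K_3e^(-2t), x_3(t) = K_2e^(-t) + K_3e^(-2t)

Coefficient matrix A = [[-1, 0, 0], [-9, 4, -6], [1, 0, -2]].
det(A - λI) = 0 gives eigenvalues λ = 4, -1, -2.
For λ=4: eigenvector (0,1,0).
For λ=-1: eigenvector (1,3,1).
For λ=-2: eigenvector (0,1,1).
General solution: K_1e^(4t)(0,1,0) + K_2e^(-t)(1,3,1) + K_3e^(-2t)(0,1,1).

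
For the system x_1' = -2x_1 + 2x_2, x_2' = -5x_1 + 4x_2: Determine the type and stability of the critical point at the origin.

unstable spiral

A = [[-2,2],[-5,4]]; det(A-λI) = λ^2 - 2λ + 2.
λ = 1 ± i: positive real part.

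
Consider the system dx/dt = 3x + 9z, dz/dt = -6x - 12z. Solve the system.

x(t) = 3C_1e^(-3t) - C_2e^(-6t), z(t) = -2C_1e^(-3t) + C_2e^(-6t)

Coefficient matrix A = [[3, 9], [-6, -12]].
Characteristic polynomial det(A - λI) = λ^2 + 9λ + 18 = 0.
Eigenvalues λ = -3, -6.
For λ=-3: (A-λI) row 1 is [6, 9], so an eigenvector is (3, -2).
For λ=-6: (A-λI) row 1 is [9, 9], so an eigenvector is (-1, 1).
General solution: C_1e^(-3t)(3,-2) + C_2e^(-6t)(-1,1).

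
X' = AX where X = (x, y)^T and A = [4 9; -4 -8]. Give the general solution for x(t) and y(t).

x(t) = -3C_1e^(-2t) - 3C_2te^(-2t) + C_2e^(-2t), y(t) = 2C_1e^(-2t) + 2C_2te^(-2t) - C_2e^(-2t)

Coefficient matrix A = [[4, 9], [-4, -8]].
Characteristic polynomial det(A - λI) = λ^2 + 4λ + 4 = 0.
Single eigenvalue λ = -2 with algebraic multiplicity 2.
Eigenvector v = (-3,2); generalized eigenvector w with (A-λI)w=v is (1,-1).
General solution: e^(-2t)[C_1·v + C_2·(t·v + w)].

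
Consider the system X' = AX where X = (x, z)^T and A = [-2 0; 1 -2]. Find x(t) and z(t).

x(t) = K_2e^(-2t), z(t) = K_1e^(-2t) + K_2te^(-2t) - K_2e^(-2t)

Coefficient matrix A = [[-2, 0], [1, -2]].
Characteristic polynomial det(A - λI) = λ^2 + 4λ + 4 = 0.
Single eigenvalue λ = -2 with algebraic multiplicity 2.
Eigenvector v = (0,1); generalized eigenvector w with (A-λI)w=v is (1,-1).
General solution: e^(-2t)[K_1·v + K_2·(t·v + w)].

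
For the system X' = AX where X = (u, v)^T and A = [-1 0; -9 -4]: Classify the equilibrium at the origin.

A = [[-1,0],[-9,-4]]; det(A-λI) = λ^2 + 5λ + 4.
λ = -4, -1: both negative.

stable node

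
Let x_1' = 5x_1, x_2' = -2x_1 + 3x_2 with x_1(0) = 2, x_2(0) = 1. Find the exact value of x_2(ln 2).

A = [[5,0],[-2,3]]; eigenvalues λ = 3, 5.
Eigenvectors: (0,1) for λ=3, (-1,1) for λ=5.
From the initial condition, c_1 = 3, c_2 = -2.
x_2(ln 2) = (3)(2^3)(1) + (-2)(2^5)(1) = -40.

-40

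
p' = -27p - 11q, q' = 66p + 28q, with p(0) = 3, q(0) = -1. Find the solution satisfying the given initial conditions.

p(t) = -5e^(6t) + 8e^(-5t), q(t) = 15e^(6t) - 16e^(-5t)

Coefficient matrix A = [[-27, -11], [66, 28]].
Characteristic polynomial det(A - λI) = λ^2 - λ - 30 = 0.
Eigenvalues λ = 6, -5.
For λ=6: (A-λI) row 1 is [-33, -11], so an eigenvector is (-1, 3).
For λ=-5: (A-λI) row 1 is [-22, -11], so an eigenvector is (-1, 2).
General solution: K_1e^(6t)(-1,3) + K_2e^(-5t)(-1,2).
Applying p(0)=3, q(0)=-1 gives K_1=5, K_2=-8.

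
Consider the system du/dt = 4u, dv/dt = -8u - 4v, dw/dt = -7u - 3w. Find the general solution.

u(t) = c_1e^(4t), v(t) = -c_1e^(4t) + c_3e^(-4t), w(t) = -c_1e^(4t) + c_2e^(-3t)

Coefficient matrix A = [[4, 0, 0], [-8, -4, 0], [-7, 0, -3]].
det(A - λI) = 0 gives eigenvalues λ = 4, -3, -4.
For λ=4: eigenvector (1,-1,-1).
For λ=-3: eigenvector (0,0,1).
For λ=-4: eigenvector (0,1,0).
General solution: c_1e^(4t)(1,-1,-1) + c_2e^(-3t)(0,0,1) + c_3e^(-4t)(0,1,0).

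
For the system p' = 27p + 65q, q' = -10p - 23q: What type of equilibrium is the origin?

unstable spiral

A = [[27,65],[-10,-23]]; det(A-λI) = λ^2 - 4λ + 29.
λ = 2 ± 5i: positive real part.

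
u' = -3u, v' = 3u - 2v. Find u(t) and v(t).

Coefficient matrix A = [[-3, 0], [3, -2]].
Characteristic polynomial det(A - λI) = λ^2 + 5λ + 6 = 0.
Eigenvalues λ = -3, -2.
For λ=-3: (A-λI) row 2 is [3, 1], so an eigenvector is (-1, 3).
For λ=-2: (A-λI) row 1 is [-1, 0], so an eigenvector is (0, 1).
General solution: C_1e^(-3t)(-1,3) + C_2e^(-2t)(0,1).

u(t) = -C_1e^(-3t), v(t) = 3C_1e^(-3t) + C_2e^(-2t)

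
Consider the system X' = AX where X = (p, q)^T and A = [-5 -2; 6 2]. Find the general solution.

p(t) = -2C_1e^(-2t) - C_2e^(-t), q(t) = 3C_1e^(-2t) + 2C_2e^(-t)

Coefficient matrix A = [[-5, -2], [6, 2]].
Characteristic polynomial det(A - λI) = λ^2 + 3λ + 2 = 0.
Eigenvalues λ = -2, -1.
For λ=-2: (A-λI) row 1 is [-3, -2], so an eigenvector is (-2, 3).
For λ=-1: (A-λI) row 1 is [-4, -2], so an eigenvector is (-1, 2).
General solution: C_1e^(-2t)(-2,3) + C_2e^(-t)(-1,2).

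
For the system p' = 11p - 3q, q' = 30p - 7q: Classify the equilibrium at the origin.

unstable spiral

A = [[11,-3],[30,-7]]; det(A-λI) = λ^2 - 4λ + 13.
λ = 2 ± 3i: positive real part.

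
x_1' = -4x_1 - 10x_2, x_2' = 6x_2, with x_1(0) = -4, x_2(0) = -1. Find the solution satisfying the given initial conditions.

Coefficient matrix A = [[-4, -10], [0, 6]].
Characteristic polynomial det(A - λI) = λ^2 - 2λ - 24 = 0.
Eigenvalues λ = -4, 6.
For λ=-4: (A-λI) row 1 is [0, -10], so an eigenvector is (-1, 0).
For λ=6: (A-λI) row 1 is [-10, -10], so an eigenvector is (-1, 1).
General solution: c_1e^(-4t)(-1,0) + c_2e^(6t)(-1,1).
Applying x_1(0)=-4, x_2(0)=-1 gives c_1=5, c_2=-1.

x_1(t) = e^(6t) - 5e^(-4t), x_2(t) = -e^(6t)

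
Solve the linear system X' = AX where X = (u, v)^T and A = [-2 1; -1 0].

Coefficient matrix A = [[-2, 1], [-1, 0]].
Characteristic polynomial det(A - λI) = λ^2 + 2λ + 1 = 0.
Single eigenvalue λ = -1 with algebraic multiplicity 2.
Eigenvector v = (1,1); generalized eigenvector w with (A-λI)w=v is (-3,-2).
General solution: e^(-t)[C_1·v + C_2·(t·v + w)].

u(t) = C_1e^(-t) + C_2te^(-t) - 3C_2e^(-t), v(t) = C_1e^(-t) + C_2te^(-t) - 2C_2e^(-t)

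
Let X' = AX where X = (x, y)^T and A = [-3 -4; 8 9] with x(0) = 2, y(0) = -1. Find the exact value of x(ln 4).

A = [[-3,-4],[8,9]]; eigenvalues λ = 5, 1.
Eigenvectors: (-1,2) for λ=5, (1,-1) for λ=1.
From the initial condition, c_1 = 1, c_2 = 3.
x(ln 4) = (1)(4^5)(-1) + (3)(4^1)(1) = -1012.

-1012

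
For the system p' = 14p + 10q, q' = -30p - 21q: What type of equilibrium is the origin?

stable node

A = [[14,10],[-30,-21]]; det(A-λI) = λ^2 + 7λ + 6.
λ = -6, -1: both negative.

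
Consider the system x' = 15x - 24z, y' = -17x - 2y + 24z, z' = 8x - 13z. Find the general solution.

x(t) = -3c_1e^(-t) + 2c_3e^(3t), y(t) = 3c_1e^(-t) + c_2e^(-2t) - 2c_3e^(3t), z(t) = -2c_1e^(-t) + c_3e^(3t)

Coefficient matrix A = [[15, 0, -24], [-17, -2, 24], [8, 0, -13]].
det(A - λI) = 0 gives eigenvalues λ = -1, -2, 3.
For λ=-1: eigenvector (-3,3,-2).
For λ=-2: eigenvector (0,1,0).
For λ=3: eigenvector (2,-2,1).
General solution: c_1e^(-t)(-3,3,-2) + c_2e^(-2t)(0,1,0) + c_3e^(3t)(2,-2,1).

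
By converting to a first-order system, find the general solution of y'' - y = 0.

y(t) = c_1e^(t) + c_2e^(-t)

Let x_1 = y, x_2 = y'. Then x_1' = x_2 and x_2' = x_1.
A = [[0,1],[1,0]]; det(A-λI) = λ^2 - 1.
Eigenvalues λ = 1, -1 with eigenvectors (1,1), (1,-1).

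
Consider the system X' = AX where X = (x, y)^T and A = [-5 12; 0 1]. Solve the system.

x(t) = C_1e^(-5t) - 2C_2e^(t), y(t) = -C_2e^(t)

Coefficient matrix A = [[-5, 12], [0, 1]].
Characteristic polynomial det(A - λI) = λ^2 + 4λ - 5 = 0.
Eigenvalues λ = -5, 1.
For λ=-5: (A-λI) row 1 is [0, 12], so an eigenvector is (1, 0).
For λ=1: (A-λI) row 1 is [-6, 12], so an eigenvector is (-2, -1).
General solution: C_1e^(-5t)(1,0) + C_2e^(t)(-2,-1).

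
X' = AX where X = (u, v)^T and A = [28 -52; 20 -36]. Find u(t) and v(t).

u(t) = -3c_1e^(-4t)sin(4t) - 2c_1e^(-4t)cos(4t) - 2c_2e^(-4t)sin(4t) + 3c_2e^(-4t)cos(4t), v(t) = -2c_1e^(-4t)sin(4t) - c_1e^(-4t)cos(4t) - c_2e^(-4t)sin(4t) + 2c_2e^(-4t)cos(4t)

Coefficient matrix A = [[28, -52], [20, -36]].
Characteristic polynomial det(A - λI) = λ^2 + 8λ + 32 = 0.
Eigenvalues λ = -4 ± 4i (complex conjugate pair).
For λ=-4+4i: an eigenvector is (-2,-1) - i(-3,-2) = (-2 + 3i, -1 + 2i).
A real fundamental pair from Re and Im of e^((-4+4i)t)v: X_1 = e^(-4t)(cos(4t)·(-2,-1) + sin(4t)·(-3,-2)), X_2 = e^(-4t)(sin(4t)·(-2,-1) - cos(4t)·(-3,-2)).
General solution: c_1X_1 + c_2X_2.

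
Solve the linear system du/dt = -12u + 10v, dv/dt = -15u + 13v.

u(t) = -K_1e^(-2t) + 2K_2e^(3t), v(t) = -K_1e^(-2t) + 3K_2e^(3t)

Coefficient matrix A = [[-12, 10], [-15, 13]].
Characteristic polynomial det(A - λI) = λ^2 - λ - 6 = 0.
Eigenvalues λ = -2, 3.
For λ=-2: (A-λI) row 1 is [-10, 10], so an eigenvector is (-1, -1).
For λ=3: (A-λI) row 1 is [-15, 10], so an eigenvector is (2, 3).
General solution: K_1e^(-2t)(-1,-1) + K_2e^(3t)(2,3).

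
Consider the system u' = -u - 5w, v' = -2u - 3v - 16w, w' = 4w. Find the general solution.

u(t) = -K_1e^(4t) + K_3e^(-t), v(t) = -2K_1e^(4t) + K_2e^(-3t) - K_3e^(-t), w(t) = K_1e^(4t)

Coefficient matrix A = [[-1, 0, -5], [-2, -3, -16], [0, 0, 4]].
det(A - λI) = 0 gives eigenvalues λ = 4, -3, -1.
For λ=4: eigenvector (-1,-2,1).
For λ=-3: eigenvector (0,1,0).
For λ=-1: eigenvector (1,-1,0).
General solution: K_1e^(4t)(-1,-2,1) + K_2e^(-3t)(0,1,0) + K_3e^(-t)(1,-1,0).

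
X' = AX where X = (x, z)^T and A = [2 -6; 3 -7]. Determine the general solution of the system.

x(t) = -K_1e^(-4t) + 2K_2e^(-t), z(t) = -K_1e^(-4t) + K_2e^(-t)

Coefficient matrix A = [[2, -6], [3, -7]].
Characteristic polynomial det(A - λI) = λ^2 + 5λ + 4 = 0.
Eigenvalues λ = -4, -1.
For λ=-4: (A-λI) row 1 is [6, -6], so an eigenvector is (-1, -1).
For λ=-1: (A-λI) row 1 is [3, -6], so an eigenvector is (2, 1).
General solution: K_1e^(-4t)(-1,-1) + K_2e^(-t)(2,1).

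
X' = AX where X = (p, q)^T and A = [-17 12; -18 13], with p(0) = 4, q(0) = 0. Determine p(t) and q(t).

Coefficient matrix A = [[-17, 12], [-18, 13]].
Characteristic polynomial det(A - λI) = λ^2 + 4λ - 5 = 0.
Eigenvalues λ = 1, -5.
For λ=1: (A-λI) row 1 is [-18, 12], so an eigenvector is (2, 3).
For λ=-5: (A-λI) row 1 is [-12, 12], so an eigenvector is (-1, -1).
General solution: C_1e^(t)(2,3) + C_2e^(-5t)(-1,-1).
Applying p(0)=4, q(0)=0 gives C_1=-4, C_2=-12.

p(t) = -8e^(t) + 12e^(-5t), q(t) = -12e^(t) + 12e^(-5t)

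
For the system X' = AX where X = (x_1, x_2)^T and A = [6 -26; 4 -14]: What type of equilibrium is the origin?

A = [[6,-26],[4,-14]]; det(A-λI) = λ^2 + 8λ + 20.
λ = -4 ± 2i: negative real part.

stable spiral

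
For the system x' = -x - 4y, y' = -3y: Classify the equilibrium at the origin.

stable node

A = [[-1,-4],[0,-3]]; det(A-λI) = λ^2 + 4λ + 3.
λ = -1, -3: both negative.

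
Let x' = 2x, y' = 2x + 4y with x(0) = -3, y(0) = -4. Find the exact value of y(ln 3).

A = [[2,0],[2,4]]; eigenvalues λ = 2, 4.
Eigenvectors: (-1,1) for λ=2, (0,1) for λ=4.
From the initial condition, c_1 = 3, c_2 = -7.
y(ln 3) = (3)(3^2)(1) + (-7)(3^4)(1) = -540.

-540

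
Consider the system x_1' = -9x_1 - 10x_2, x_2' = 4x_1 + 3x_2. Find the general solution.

Coefficient matrix A = [[-9, -10], [4, 3]].
Characteristic polynomial det(A - λI) = λ^2 + 6λ + 13 = 0.
Eigenvalues λ = -3 ± 2i (complex conjugate pair).
For λ=-3+2i: an eigenvector is (-1,1) - i(-2,1) = (-1 + 2i, 1 - i).
A real fundamental pair from Re and Im of e^((-3+2i)t)v: X_1 = e^(-3t)(cos(2t)·(-1,1) + sin(2t)·(-2,1)), X_2 = e^(-3t)(sin(2t)·(-1,1) - cos(2t)·(-2,1)).
General solution: C_1X_1 + C_2X_2.

x_1(t) = -2C_1e^(-3t)sin(2t) - C_1e^(-3t)cos(2t) - C_2e^(-3t)sin(2t) + 2C_2e^(-3t)cos(2t), x_2(t) = C_1e^(-3t)sin(2t) + C_1e^(-3t)cos(2t) + C_2e^(-3t)sin(2t) - C_2e^(-3t)cos(2t)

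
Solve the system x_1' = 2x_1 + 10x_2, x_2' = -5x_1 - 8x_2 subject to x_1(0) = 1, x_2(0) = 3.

x_1(t) = 7e^(-3t)sin(5t) + e^(-3t)cos(5t), x_2(t) = -4e^(-3t)sin(5t) + 3e^(-3t)cos(5t)

Coefficient matrix A = [[2, 10], [-5, -8]].
Characteristic polynomial det(A - λI) = λ^2 + 6λ + 34 = 0.
Eigenvalues λ = -3 ± 5i (complex conjugate pair).
For λ=-3+5i: an eigenvector is (1,-1) - i(-1,0) = (1 + i, -1).
A real fundamental pair from Re and Im of e^((-3+5i)t)v: X_1 = e^(-3t)(cos(5t)·(1,-1) + sin(5t)·(-1,0)), X_2 = e^(-3t)(sin(5t)·(1,-1) - cos(5t)·(-1,0)).
General solution: K_1X_1 + K_2X_2.
Applying x_1(0)=1, x_2(0)=3 gives K_1=-3, K_2=4.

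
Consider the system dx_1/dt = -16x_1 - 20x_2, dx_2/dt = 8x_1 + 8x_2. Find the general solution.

Coefficient matrix A = [[-16, -20], [8, 8]].
Characteristic polynomial det(A - λI) = λ^2 + 8λ + 32 = 0.
Eigenvalues λ = -4 ± 4i (complex conjugate pair).
For λ=-4+4i: an eigenvector is (-2,1) - i(1,-1) = (-2 - i, 1 + i).
A real fundamental pair from Re and Im of e^((-4+4i)t)v: X_1 = e^(-4t)(cos(4t)·(-2,1) + sin(4t)·(1,-1)), X_2 = e^(-4t)(sin(4t)·(-2,1) - cos(4t)·(1,-1)).
General solution: K_1X_1 + K_2X_2.

x_1(t) = K_1e^(-4t)sin(4t) - 2K_1e^(-4t)cos(4t) - 2K_2e^(-4t)sin(4t) - K_2e^(-4t)cos(4t), x_2(t) = -K_1e^(-4t)sin(4t) + K_1e^(-4t)cos(4t) + K_2e^(-4t)sin(4t) + K_2e^(-4t)cos(4t)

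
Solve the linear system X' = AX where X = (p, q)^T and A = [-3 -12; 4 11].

p(t) = -3K_1e^(5t) - 2K_2e^(3t), q(t) = 2K_1e^(5t) + K_2e^(3t)

Coefficient matrix A = [[-3, -12], [4, 11]].
Characteristic polynomial det(A - λI) = λ^2 - 8λ + 15 = 0.
Eigenvalues λ = 5, 3.
For λ=5: (A-λI) row 1 is [-8, -12], so an eigenvector is (-3, 2).
For λ=3: (A-λI) row 1 is [-6, -12], so an eigenvector is (-2, 1).
General solution: K_1e^(5t)(-3,2) + K_2e^(3t)(-2,1).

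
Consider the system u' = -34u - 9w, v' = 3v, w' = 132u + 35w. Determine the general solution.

Coefficient matrix A = [[-34, 0, -9], [0, 3, 0], [132, 0, 35]].
det(A - λI) = 0 gives eigenvalues λ = 2, 3, -1.
For λ=2: eigenvector (1,0,-4).
For λ=3: eigenvector (0,1,0).
For λ=-1: eigenvector (3,0,-11).
General solution: C_1e^(2t)(1,0,-4) + C_2e^(3t)(0,1,0) + C_3e^(-t)(3,0,-11).

u(t) = C_1e^(2t) + 3C_3e^(-t), v(t) = C_2e^(3t), w(t) = -4C_1e^(2t) - 11C_3e^(-t)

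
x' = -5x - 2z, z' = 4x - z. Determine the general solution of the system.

x(t) = c_1e^(-3t)cos(2t) + c_2e^(-3t)sin(2t), z(t) = c_1e^(-3t)sin(2t) - c_1e^(-3t)cos(2t) - c_2e^(-3t)sin(2t) - c_2e^(-3t)cos(2t)

Coefficient matrix A = [[-5, -2], [4, -1]].
Characteristic polynomial det(A - λI) = λ^2 + 6λ + 13 = 0.
Eigenvalues λ = -3 ± 2i (complex conjugate pair).
For λ=-3+2i: an eigenvector is (1,-1) - i(0,1) = (1, -1 - i).
A real fundamental pair from Re and Im of e^((-3+2i)t)v: X_1 = e^(-3t)(cos(2t)·(1,-1) + sin(2t)·(0,1)), X_2 = e^(-3t)(sin(2t)·(1,-1) - cos(2t)·(0,1)).
General solution: c_1X_1 + c_2X_2.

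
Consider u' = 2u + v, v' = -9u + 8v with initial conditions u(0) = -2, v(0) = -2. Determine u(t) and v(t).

Coefficient matrix A = [[2, 1], [-9, 8]].
Characteristic polynomial det(A - λI) = λ^2 - 10λ + 25 = 0.
Single eigenvalue λ = 5 with algebraic multiplicity 2.
Eigenvector v = (-1,-3); generalized eigenvector w with (A-λI)w=v is (1,2).
General solution: e^(5t)[K_1·v + K_2·(t·v + w)].
Applying u(0)=-2, v(0)=-2 gives K_1=-2, K_2=-4.

u(t) = 4te^(5t) - 2e^(5t), v(t) = 12te^(5t) - 2e^(5t)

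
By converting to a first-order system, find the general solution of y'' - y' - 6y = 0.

y(t) = C_1e^(-2t) + C_2e^(3t)

Let x_1 = y, x_2 = y'. Then x_1' = x_2 and x_2' = 6x_1 + x_2.
A = [[0,1],[6,1]]; det(A-λI) = λ^2 - λ - 6.
Eigenvalues λ = -2, 3 with eigenvectors (1,-2), (1,3).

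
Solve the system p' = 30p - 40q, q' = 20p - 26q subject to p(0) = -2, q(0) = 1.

p(t) = -24e^(2t)sin(4t) - 2e^(2t)cos(4t), q(t) = -17e^(2t)sin(4t) + e^(2t)cos(4t)

Coefficient matrix A = [[30, -40], [20, -26]].
Characteristic polynomial det(A - λI) = λ^2 - 4λ + 20 = 0.
Eigenvalues λ = 2 ± 4i (complex conjugate pair).
For λ=2+4i: an eigenvector is (3,2) - i(1,1) = (3 - i, 2 - i).
A real fundamental pair from Re and Im of e^((2+4i)t)v: X_1 = e^(2t)(cos(4t)·(3,2) + sin(4t)·(1,1)), X_2 = e^(2t)(sin(4t)·(3,2) - cos(4t)·(1,1)).
General solution: K_1X_1 + K_2X_2.
Applying p(0)=-2, q(0)=1 gives K_1=-3, K_2=-7.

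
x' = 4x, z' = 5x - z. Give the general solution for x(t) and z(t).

x(t) = -K_2e^(4t), z(t) = K_1e^(-t) - K_2e^(4t)

Coefficient matrix A = [[4, 0], [5, -1]].
Characteristic polynomial det(A - λI) = λ^2 - 3λ - 4 = 0.
Eigenvalues λ = -1, 4.
For λ=-1: (A-λI) row 1 is [5, 0], so an eigenvector is (0, 1).
For λ=4: (A-λI) row 2 is [5, -5], so an eigenvector is (-1, -1).
General solution: K_1e^(-t)(0,1) + K_2e^(4t)(-1,-1).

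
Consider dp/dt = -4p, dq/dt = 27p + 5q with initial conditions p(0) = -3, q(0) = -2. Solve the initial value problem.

p(t) = -3e^(-4t), q(t) = -11e^(5t) + 9e^(-4t)

Coefficient matrix A = [[-4, 0], [27, 5]].
Characteristic polynomial det(A - λI) = λ^2 - λ - 20 = 0.
Eigenvalues λ = -4, 5.
For λ=-4: (A-λI) row 2 is [27, 9], so an eigenvector is (-1, 3).
For λ=5: (A-λI) row 1 is [-9, 0], so an eigenvector is (0, 1).
General solution: c_1e^(-4t)(-1,3) + c_2e^(5t)(0,1).
Applying p(0)=-3, q(0)=-2 gives c_1=3, c_2=-11.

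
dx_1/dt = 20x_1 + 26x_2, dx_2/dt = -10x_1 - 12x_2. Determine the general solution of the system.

x_1(t) = 3c_1e^(4t)sin(2t) + 2c_1e^(4t)cos(2t) + 2c_2e^(4t)sin(2t) - 3c_2e^(4t)cos(2t), x_2(t) = -2c_1e^(4t)sin(2t) - c_1e^(4t)cos(2t) - c_2e^(4t)sin(2t) + 2c_2e^(4t)cos(2t)

Coefficient matrix A = [[20, 26], [-10, -12]].
Characteristic polynomial det(A - λI) = λ^2 - 8λ + 20 = 0.
Eigenvalues λ = 4 ± 2i (complex conjugate pair).
For λ=4+2i: an eigenvector is (2,-1) - i(3,-2) = (2 - 3i, -1 + 2i).
A real fundamental pair from Re and Im of e^((4+2i)t)v: X_1 = e^(4t)(cos(2t)·(2,-1) + sin(2t)·(3,-2)), X_2 = e^(4t)(sin(2t)·(2,-1) - cos(2t)·(3,-2)).
General solution: c_1X_1 + c_2X_2.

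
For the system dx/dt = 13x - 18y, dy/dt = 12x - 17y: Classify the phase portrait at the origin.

saddle

A = [[13,-18],[12,-17]]; det(A-λI) = λ^2 + 4λ - 5.
λ = 1, -5: opposite signs.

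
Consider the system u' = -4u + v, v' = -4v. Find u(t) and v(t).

Coefficient matrix A = [[-4, 1], [0, -4]].
Characteristic polynomial det(A - λI) = λ^2 + 8λ + 16 = 0.
Single eigenvalue λ = -4 with algebraic multiplicity 2.
Eigenvector v = (-1,0); generalized eigenvector w with (A-λI)w=v is (2,-1).
General solution: e^(-4t)[C_1·v + C_2·(t·v + w)].

u(t) = -C_1e^(-4t) - C_2te^(-4t) + 2C_2e^(-4t), v(t) = -C_2e^(-4t)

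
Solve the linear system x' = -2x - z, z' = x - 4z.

x(t) = c_1e^(-3t) + c_2te^(-3t) - c_2e^(-3t), z(t) = c_1e^(-3t) + c_2te^(-3t) - 2c_2e^(-3t)

Coefficient matrix A = [[-2, -1], [1, -4]].
Characteristic polynomial det(A - λI) = λ^2 + 6λ + 9 = 0.
Single eigenvalue λ = -3 with algebraic multiplicity 2.
Eigenvector v = (1,1); generalized eigenvector w with (A-λI)w=v is (-1,-2).
General solution: e^(-3t)[c_1·v + c_2·(t·v + w)].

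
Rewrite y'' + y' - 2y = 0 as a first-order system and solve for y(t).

Let x_1 = y, x_2 = y'. Then x_1' = x_2 and x_2' = 2x_1 - x_2.
A = [[0,1],[2,-1]]; det(A-λI) = λ^2 + λ - 2.
Eigenvalues λ = -2, 1 with eigenvectors (1,-2), (1,1).

y(t) = C_1e^(-2t) + C_2e^(t)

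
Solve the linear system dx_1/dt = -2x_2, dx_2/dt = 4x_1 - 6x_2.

Coefficient matrix A = [[0, -2], [4, -6]].
Characteristic polynomial det(A - λI) = λ^2 + 6λ + 8 = 0.
Eigenvalues λ = -2, -4.
For λ=-2: (A-λI) row 1 is [2, -2], so an eigenvector is (-1, -1).
For λ=-4: (A-λI) row 1 is [4, -2], so an eigenvector is (1, 2).
General solution: C_1e^(-2t)(-1,-1) + C_2e^(-4t)(1,2).

x_1(t) = -C_1e^(-2t) + C_2e^(-4t), x_2(t) = -C_1e^(-2t) + 2C_2e^(-4t)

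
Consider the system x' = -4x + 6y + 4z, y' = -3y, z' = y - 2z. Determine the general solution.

Coefficient matrix A = [[-4, 6, 4], [0, -3, 0], [0, 1, -2]].
det(A - λI) = 0 gives eigenvalues λ = -4, -3, -2.
For λ=-4: eigenvector (1,0,0).
For λ=-3: eigenvector (2,1,-1).
For λ=-2: eigenvector (2,0,1).
General solution: C_1e^(-4t)(1,0,0) + C_2e^(-3t)(2,1,-1) + C_3e^(-2t)(2,0,1).

x(t) = C_1e^(-4t) + 2C_2e^(-3t) + 2C_3e^(-2t), y(t) = C_2e^(-3t), z(t) = -C_2e^(-3t) + C_3e^(-2t)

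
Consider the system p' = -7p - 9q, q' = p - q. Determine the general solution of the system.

Coefficient matrix A = [[-7, -9], [1, -1]].
Characteristic polynomial det(A - λI) = λ^2 + 8λ + 16 = 0.
Single eigenvalue λ = -4 with algebraic multiplicity 2.
Eigenvector v = (-3,1); generalized eigenvector w with (A-λI)w=v is (1,0).
General solution: e^(-4t)[K_1·v + K_2·(t·v + w)].

p(t) = -3K_1e^(-4t) - 3K_2te^(-4t) + K_2e^(-4t), q(t) = K_1e^(-4t) + K_2te^(-4t)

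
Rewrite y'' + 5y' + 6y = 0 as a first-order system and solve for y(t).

Let x_1 = y, x_2 = y'. Then x_1' = x_2 and x_2' = -6x_1 - 5x_2.
A = [[0,1],[-6,-5]]; det(A-λI) = λ^2 + 5λ + 6.
Eigenvalues λ = -2, -3 with eigenvectors (1,-2), (1,-3).

y(t) = C_1e^(-2t) + C_2e^(-3t)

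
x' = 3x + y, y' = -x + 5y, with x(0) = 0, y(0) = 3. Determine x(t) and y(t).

Coefficient matrix A = [[3, 1], [-1, 5]].
Characteristic polynomial det(A - λI) = λ^2 - 8λ + 16 = 0.
Single eigenvalue λ = 4 with algebraic multiplicity 2.
Eigenvector v = (-1,-1); generalized eigenvector w with (A-λI)w=v is (2,1).
General solution: e^(4t)[c_1·v + c_2·(t·v + w)].
Applying x(0)=0, y(0)=3 gives c_1=-6, c_2=-3.

x(t) = 3te^(4t), y(t) = 3te^(4t) + 3e^(4t)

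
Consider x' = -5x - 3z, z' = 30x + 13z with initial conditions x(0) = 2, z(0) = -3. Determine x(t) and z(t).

Coefficient matrix A = [[-5, -3], [30, 13]].
Characteristic polynomial det(A - λI) = λ^2 - 8λ + 25 = 0.
Eigenvalues λ = 4 ± 3i (complex conjugate pair).
For λ=4+3i: an eigenvector is (0,1) - i(-1,3) = (0 + i, 1 - 3i).
A real fundamental pair from Re and Im of e^((4+3i)t)v: X_1 = e^(4t)(cos(3t)·(0,1) + sin(3t)·(-1,3)), X_2 = e^(4t)(sin(3t)·(0,1) - cos(3t)·(-1,3)).
General solution: K_1X_1 + K_2X_2.
Applying x(0)=2, z(0)=-3 gives K_1=3, K_2=2.

x(t) = -3e^(4t)sin(3t) + 2e^(4t)cos(3t), z(t) = 11e^(4t)sin(3t) - 3e^(4t)cos(3t)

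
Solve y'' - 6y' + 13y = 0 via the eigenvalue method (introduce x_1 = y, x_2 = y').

y(t) = c_1e^(3t)cos(2t) + c_2e^(3t)sin(2t)

Let x_1 = y, x_2 = y'. Then x_1' = x_2 and x_2' = -13x_1 + 6x_2.
A = [[0,1],[-13,6]]; det(A-λI) = λ^2 - 6λ + 13.
Eigenvalues λ = 3 ± 2i.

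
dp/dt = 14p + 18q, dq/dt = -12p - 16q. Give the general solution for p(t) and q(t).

Coefficient matrix A = [[14, 18], [-12, -16]].
Characteristic polynomial det(A - λI) = λ^2 + 2λ - 8 = 0.
Eigenvalues λ = 2, -4.
For λ=2: (A-λI) row 1 is [12, 18], so an eigenvector is (3, -2).
For λ=-4: (A-λI) row 1 is [18, 18], so an eigenvector is (-1, 1).
General solution: K_1e^(2t)(3,-2) + K_2e^(-4t)(-1,1).

p(t) = 3K_1e^(2t) - K_2e^(-4t), q(t) = -2K_1e^(2t) + K_2e^(-4t)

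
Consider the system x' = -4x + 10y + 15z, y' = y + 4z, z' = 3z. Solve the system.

Coefficient matrix A = [[-4, 10, 15], [0, 1, 4], [0, 0, 3]].
det(A - λI) = 0 gives eigenvalues λ = -4, 1, 3.
For λ=-4: eigenvector (1,0,0).
For λ=1: eigenvector (2,1,0).
For λ=3: eigenvector (5,2,1).
General solution: K_1e^(-4t)(1,0,0) + K_2e^(t)(2,1,0) + K_3e^(3t)(5,2,1).

x(t) = K_1e^(-4t) + 2K_2e^(t) + 5K_3e^(3t), y(t) = K_2e^(t) + 2K_3e^(3t), z(t) = K_3e^(3t)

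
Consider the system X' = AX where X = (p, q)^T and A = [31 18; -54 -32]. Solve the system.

Coefficient matrix A = [[31, 18], [-54, -32]].
Characteristic polynomial det(A - λI) = λ^2 + λ - 20 = 0.
Eigenvalues λ = 4, -5.
For λ=4: (A-λI) row 1 is [27, 18], so an eigenvector is (-2, 3).
For λ=-5: (A-λI) row 1 is [36, 18], so an eigenvector is (1, -2).
General solution: C_1e^(4t)(-2,3) + C_2e^(-5t)(1,-2).

p(t) = -2C_1e^(4t) + C_2e^(-5t), q(t) = 3C_1e^(4t) - 2C_2e^(-5t)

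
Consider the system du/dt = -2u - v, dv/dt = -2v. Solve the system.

Coefficient matrix A = [[-2, -1], [0, -2]].
Characteristic polynomial det(A - λI) = λ^2 + 4λ + 4 = 0.
Single eigenvalue λ = -2 with algebraic multiplicity 2.
Eigenvector v = (-1,0); generalized eigenvector w with (A-λI)w=v is (-1,1).
General solution: e^(-2t)[c_1·v + c_2·(t·v + w)].

u(t) = -c_1e^(-2t) - c_2te^(-2t) - c_2e^(-2t), v(t) = c_2e^(-2t)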